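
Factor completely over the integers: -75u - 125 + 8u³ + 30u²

Trying the rational-root candidates, u = -5/4 is a root, so (4u + 5) divides it; the quotient is 2u² + 5u - 25.
The remaining quadratic factors as (u + 5)(2u - 5).

(2u - 5)(4u + 5)(u + 5)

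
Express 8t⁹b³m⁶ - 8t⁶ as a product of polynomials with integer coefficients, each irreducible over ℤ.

8t⁶(tbm² - 1)(t²b²m⁴ + tbm² + 1)

Every term has a factor of 8t⁶; factoring it out leaves t³b³m⁶ - 1.
Recognize a difference of cubes with the parts tbm² and 1.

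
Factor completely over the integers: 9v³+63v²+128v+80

Trying the rational-root candidates, v = −4/3 is a root, giving the factor (3v+4) and quotient 3v²+17v+20.
The remaining quadratic factors as (3v+5)(v+4).

(3v+4)(3v+5)(v+4)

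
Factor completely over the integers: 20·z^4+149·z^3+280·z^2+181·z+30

By the rational root theorem, z = −6/5 is a root, giving the factor (5·z+6) and quotient 4·z^3+25·z^2+26·z+5.
Next, z = −1 is a root, giving the factor (z+1) and quotient 4·z^2+21·z+5.
The remaining quadratic factors as (4·z+1)(z+5).

(4·z+1)·(5·z+6)·(z+1)·(z+5)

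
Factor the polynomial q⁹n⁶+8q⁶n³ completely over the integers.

Pull out the common factor q⁶n³, leaving q³n³+8.
Recognize a sum of cubes with the parts qn and 2.

n³q⁶(qn+2)(q²n²-2qn+4)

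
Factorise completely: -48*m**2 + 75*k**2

3*(5*k + 4*m)*(5*k - 4*m)

Factor out 3, leaving 25*k**2 - 16*m**2, which is a difference of two squares.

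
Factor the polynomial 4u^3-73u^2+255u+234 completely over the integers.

(4u+3)(u-13)(u-6)

Among the possible rational roots, u = 6 is a root, giving the factor (u-6) and quotient 4u^2-49u-39.
The remaining quadratic factors as (u-13)(4u+3).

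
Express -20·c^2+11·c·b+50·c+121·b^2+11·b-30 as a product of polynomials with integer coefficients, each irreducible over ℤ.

Group: -4·c·(5·c+11·b-5) + (11·b+6)·(5·c+11·b-5); both groups contain (5·c+11·b-5).

-(4·c-11·b-6)·(5·c+11·b-5)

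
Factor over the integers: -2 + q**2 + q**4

Substitute u = q**2 to get a quadratic in u, then factor.
q**2 - 1 is a difference of squares.
q**2 + 2 is irreducible over ℤ (always positive, so no real roots).

(q + 1)*(q - 1)*(q**2 + 2)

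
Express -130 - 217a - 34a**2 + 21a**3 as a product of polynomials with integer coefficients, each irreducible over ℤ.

(3a - 13)(7a + 5)(a + 2)

By the rational root theorem, a = -2 is a root, so (a + 2) is a factor; dividing leaves 21a**2 - 76a - 65.
The remaining quadratic factors as (3a - 13)(7a + 5).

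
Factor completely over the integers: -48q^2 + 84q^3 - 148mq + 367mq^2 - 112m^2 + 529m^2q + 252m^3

Group: 9m(28m^2 + 37mq + 12q^2) + (7q - 4)(28m^2 + 37mq + 12q^2); both groups contain (28m^2 + 37mq + 12q^2), so (9m + 7q - 4) is a factor with cofactor 28m^2 + 37mq + 12q^2.
The cofactor groups again: 28m^2 + 37mq + 12q^2 = 7m(4m + 3q) + 4q(4m + 3q); both groups contain (4m + 3q), giving (7m + 4q)(4m + 3q).

(4m + 3q)(7m + 4q)(9m + 7q - 4)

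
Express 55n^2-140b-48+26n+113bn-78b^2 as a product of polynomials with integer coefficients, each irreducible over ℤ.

-(13b+5n+6)(6b-11n+8)

Group: -13b(6b-11n+8) + (-5n-6)(6b-11n+8); both groups contain (6b-11n+8).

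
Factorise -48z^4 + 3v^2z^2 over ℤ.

3z^2(v + 4z)(v - 4z)

Factor out 3z^2, leaving v^2 - 16z^2, which is a difference of two squares.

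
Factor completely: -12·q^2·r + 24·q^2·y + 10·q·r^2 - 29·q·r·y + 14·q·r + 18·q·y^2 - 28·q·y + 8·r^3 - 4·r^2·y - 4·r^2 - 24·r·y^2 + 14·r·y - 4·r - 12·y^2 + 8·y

Group: r·(-12·q^2 + 10·q·r - 9·q·y + 14·q + 8·r^2 + 12·r·y - 4·r + 6·y - 4) - 2·y·(-12·q^2 + 10·q·r - 9·q·y + 14·q + 8·r^2 + 12·r·y - 4·r + 6·y - 4); both groups contain (-12·q^2 + 10·q·r - 9·q·y + 14·q + 8·r^2 + 12·r·y - 4·r + 6·y - 4), so (r - 2·y) is a factor with cofactor -12·q^2 + 10·q·r - 9·q·y + 14·q + 8·r^2 + 12·r·y - 4·r + 6·y - 4.
The cofactor groups again: -12·q^2 + 10·q·r - 9·q·y + 14·q + 8·r^2 + 12·r·y - 4·r + 6·y - 4 = -3·q·(4·q + 2·r + 3·y - 2) + (4·r + 2)·(4·q + 2·r + 3·y - 2); both groups contain (4·q + 2·r + 3·y - 2), giving -(3·q - 4·r - 2)·(4·q + 2·r + 3·y - 2).

-(3·q - 4·r - 2)·(4·q + 2·r + 3·y - 2)·(r - 2·y)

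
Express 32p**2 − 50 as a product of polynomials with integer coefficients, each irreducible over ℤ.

2(4p + 5)(4p − 5)

Factor out 2, leaving 16p**2 − 25, which is a difference of two squares.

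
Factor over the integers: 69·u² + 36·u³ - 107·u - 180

(3·u + 4)·(3·u - 5)·(4·u + 9)

Among the possible rational roots, u = -4/3 is a root, so (3·u + 4) is a factor; dividing leaves 12·u² + 7·u - 45.
The remaining quadratic factors as (4·u + 9)(3·u - 5).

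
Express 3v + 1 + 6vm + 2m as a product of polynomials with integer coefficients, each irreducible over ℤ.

(2m + 1)(3v + 1)

Group as (6vm + 3v) + (2m + 1) = 3v(2m + 1) + (2m + 1).
Both groups share the factor (2m + 1).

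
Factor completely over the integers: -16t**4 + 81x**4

Write as (9x**2)² − (4t**2)², then factor 9x**2 - 4t**2 once more.

(3x - 2t)(3x + 2t)(9x**2 + 4t**2)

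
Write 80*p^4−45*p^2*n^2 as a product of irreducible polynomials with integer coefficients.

Pull out the common factor 5*p^2; 16*p^2−9*n^2 is a difference of squares.

5*p^2*(4*p−3*n)*(4*p+3*n)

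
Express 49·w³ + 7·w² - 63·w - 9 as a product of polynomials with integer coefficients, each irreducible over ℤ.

Group as (49·w³ - 63·w) + (7·w² - 9) = 7·w·(7·w² - 9) + (7·w² - 9).
Both groups share the factor (7·w² - 9).

(7·w + 1)·(7·w² - 9)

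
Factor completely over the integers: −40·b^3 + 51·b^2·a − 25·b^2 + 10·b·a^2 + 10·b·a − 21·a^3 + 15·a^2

Group: 8·b·(−5·b^2 + 2·b·a + 3·a^2) + (−7·a + 5)·(−5·b^2 + 2·b·a + 3·a^2); both groups contain (−5·b^2 + 2·b·a + 3·a^2), so (8·b − 7·a + 5) is a factor with cofactor −5·b^2 + 2·b·a + 3·a^2.
The cofactor groups again: −5·b^2 + 2·b·a + 3·a^2 = −5·b·(b − a) − 3·a·(b − a); both groups contain (b − a), giving −(5·b + 3·a)·(b − a).

−(8·b − 7·a + 5)·(b − a)·(5·b + 3·a)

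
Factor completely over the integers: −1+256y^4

(4y+1)(4y−1)(16y^2+1)

Difference of squares twice: with A = 4y and B = 1, A⁴ − B⁴ = (A² − B²)(A² + B²), and A² − B² factors again.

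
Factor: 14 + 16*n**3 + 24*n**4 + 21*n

(3*n + 2)*(8*n**3 + 7)

Group as (24*n**4 + 21*n) + (16*n**3 + 14) = 3*n*(8*n**3 + 7) + 2*(8*n**3 + 7).
Both groups share the factor (8*n**3 + 7).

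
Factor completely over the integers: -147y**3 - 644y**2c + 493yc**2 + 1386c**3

-(7y - 11c)(3y + 14c)(7y + 9c)

Group: 3y(-49y**2 + 14yc + 99c**2) + 14c(-49y**2 + 14yc + 99c**2); both groups contain (-49y**2 + 14yc + 99c**2), so (3y + 14c) is a factor with cofactor -49y**2 + 14yc + 99c**2.
The cofactor groups again: -49y**2 + 14yc + 99c**2 = -7y(7y - 11c) - 9c(7y - 11c); both groups contain (7y - 11c), giving -(7y + 9c)(7y - 11c).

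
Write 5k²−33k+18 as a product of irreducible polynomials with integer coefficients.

Need a pair with product 5·18 = 90 and sum −33: that's −3 and −30.
Split the middle term: 5k²−3k − 30k+18 = k(5k−3) − 6(5k−3).

(5k−3)(k−6)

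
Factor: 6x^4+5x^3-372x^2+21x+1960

(2x-5)(3x+7)(x+8)(x-7)

By the rational root theorem, x = 5/2 is a root, so (2x-5) divides it; the quotient is 3x^3+10x^2-161x-392.
Then x = 7 is a root, so (x-7) divides it; the quotient is 3x^2+31x+56.
The remaining quadratic factors as (x+8)(3x+7).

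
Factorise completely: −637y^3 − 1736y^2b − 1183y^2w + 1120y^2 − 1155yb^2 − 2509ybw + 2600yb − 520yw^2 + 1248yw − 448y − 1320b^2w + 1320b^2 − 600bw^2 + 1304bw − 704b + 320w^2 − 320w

Group: 13y(−49y^2 − 77yb − 91yw + 56y − 88bw + 88b − 40w^2 + 40w) + (15b − 8)(−49y^2 − 77yb − 91yw + 56y − 88bw + 88b − 40w^2 + 40w); both groups contain (−49y^2 − 77yb − 91yw + 56y − 88bw + 88b − 40w^2 + 40w), so (13y + 15b − 8) is a factor with cofactor −49y^2 − 77yb − 91yw + 56y − 88bw + 88b − 40w^2 + 40w.
The cofactor groups again: −49y^2 − 77yb − 91yw + 56y − 88bw + 88b − 40w^2 + 40w = −7y(7y + 8w − 8) + (−11b − 5w)(7y + 8w − 8); both groups contain (7y + 8w − 8), giving −(7y + 11b + 5w)(7y + 8w − 8).

−(7y + 11b + 5w)(13y + 15b − 8)(7y + 8w − 8)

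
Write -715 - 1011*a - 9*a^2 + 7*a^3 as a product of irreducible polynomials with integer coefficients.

(7*a + 5)*(a + 11)*(a - 13)

Trying the rational-root candidates, a = 13 is a root, so (a - 13) divides it; the quotient is 7*a^2 + 82*a + 55.
The remaining quadratic factors as (a + 11)(7*a + 5).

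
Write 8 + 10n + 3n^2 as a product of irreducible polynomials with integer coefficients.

Need a pair with product 3·8 = 24 and sum 10: that's 4 and 6.
Split the middle term: 3n^2 + 4n + 6n + 8 = n(3n + 4) + 2(3n + 4).

(3n + 4)(n + 2)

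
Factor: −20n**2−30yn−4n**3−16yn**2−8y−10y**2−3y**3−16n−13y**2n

−(y+2n)(y+2n+2)(3y+n+4)

Group: y(−3y**2−7yn−10y−2n**2−10n−8) + 2n(−3y**2−7yn−10y−2n**2−10n−8); both groups contain (−3y**2−7yn−10y−2n**2−10n−8), so (y+2n) is a factor with cofactor −3y**2−7yn−10y−2n**2−10n−8.
The cofactor groups again: −3y**2−7yn−10y−2n**2−10n−8 = −3y(y+2n+2) + (−n−4)(y+2n+2); both groups contain (y+2n+2), giving −(3y+n+4)(y+2n+2).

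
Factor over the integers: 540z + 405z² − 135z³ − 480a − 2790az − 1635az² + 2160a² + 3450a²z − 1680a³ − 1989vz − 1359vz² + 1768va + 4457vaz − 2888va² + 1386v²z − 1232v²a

Group: 11v(−112va + 126vz − 120a² + 255az + 120a − 135z² − 135z) + (14a + z − 4)(−112va + 126vz − 120a² + 255az + 120a − 135z² − 135z); both groups contain (−112va + 126vz − 120a² + 255az + 120a − 135z² − 135z), so (11v + 14a + z − 4) is a factor with cofactor −112va + 126vz − 120a² + 255az + 120a − 135z² − 135z.
The cofactor groups again: −112va + 126vz − 120a² + 255az + 120a − 135z² − 135z = −8a(14v + 15a − 15z − 15) + 9z(14v + 15a − 15z − 15); both groups contain (14v + 15a − 15z − 15), giving −(8a − 9z)(14v + 15a − 15z − 15).

−(11v + 14a + z − 4)(14v + 15a − 15z − 15)(8a − 9z)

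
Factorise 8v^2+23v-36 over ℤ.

Need a pair with product 8·(-36) = -288 and sum 23: that's -9 and 32.
Split the middle term: 8v^2-9v + 32v-36 = v(8v-9) + 4(8v-9).

(8v-9)(v+4)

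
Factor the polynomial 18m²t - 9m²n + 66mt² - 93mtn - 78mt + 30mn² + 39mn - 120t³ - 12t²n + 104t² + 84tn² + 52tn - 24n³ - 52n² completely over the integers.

Group: 2t(9m² + 33mt - 30mn - 39m - 60t² - 36tn + 52t + 24n² + 52n) - n(9m² + 33mt - 30mn - 39m - 60t² - 36tn + 52t + 24n² + 52n); both groups contain (9m² + 33mt - 30mn - 39m - 60t² - 36tn + 52t + 24n² + 52n), so (2t - n) is a factor with cofactor 9m² + 33mt - 30mn - 39m - 60t² - 36tn + 52t + 24n² + 52n.
The cofactor groups again: 9m² + 33mt - 30mn - 39m - 60t² - 36tn + 52t + 24n² + 52n = 3m(3m - 4t - 4n) + (15t - 6n - 13)(3m - 4t - 4n); both groups contain (3m - 4t - 4n), giving (3m + 15t - 6n - 13)(3m - 4t - 4n).

(2t - n)(3m - 4t - 4n)(3m + 15t - 6n - 13)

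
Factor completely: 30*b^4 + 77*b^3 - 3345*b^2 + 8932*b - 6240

By the rational root theorem, b = -13 is a root, so (b + 13) is a factor; dividing leaves 30*b^3 - 313*b^2 + 724*b - 480.
Next, b = 8/5 is a root, giving the factor (5*b - 8) and quotient 6*b^2 - 53*b + 60.
The remaining quadratic factors as (3*b - 4)(2*b - 15).

(2*b - 15)*(3*b - 4)*(5*b - 8)*(b + 13)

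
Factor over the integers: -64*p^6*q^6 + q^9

Pull out the common factor q^6, leaving -64*p^6 + q^3.
Recognize a difference of cubes with the parts q and 4*p^2.

-q^6*(4*p^2 - q)*(16*p^4 + 4*p^2*q + q^2)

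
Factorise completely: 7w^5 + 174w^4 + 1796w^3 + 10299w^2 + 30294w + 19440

Trying the rational-root candidates, w = -9 is a root, giving the factor (w + 9) and quotient 7w^4 + 111w^3 + 797w^2 + 3126w + 2160.
Continuing, w = -6/7 is a root, so (7w + 6) divides it; the quotient is w^3 + 15w^2 + 101w + 360.
Then w = -8 is a root, giving the factor (w + 8) and quotient w^2 + 7w + 45.
The quadratic w^2 + 7w + 45 has discriminant -131 < 0 and is irreducible over ℤ.

(7w + 6)(w + 8)(w + 9)(w^2 + 7w + 45)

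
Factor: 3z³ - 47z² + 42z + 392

(3z + 7)(z - 14)(z - 4)

Trying the rational-root candidates, z = -7/3 is a root, so (3z + 7) is a factor; dividing leaves z² - 18z + 56.
The remaining quadratic factors as (z - 4)(z - 14).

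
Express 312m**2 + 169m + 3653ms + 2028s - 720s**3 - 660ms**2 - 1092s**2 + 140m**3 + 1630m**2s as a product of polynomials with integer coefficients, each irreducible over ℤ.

(10m + 5s + 13)(14m - 12s + 13)(m + 12s)

Group: 10m(14m**2 + 156ms + 13m - 144s**2 + 156s) + (5s + 13)(14m**2 + 156ms + 13m - 144s**2 + 156s); both groups contain (14m**2 + 156ms + 13m - 144s**2 + 156s), so (10m + 5s + 13) is a factor with cofactor 14m**2 + 156ms + 13m - 144s**2 + 156s.
The cofactor groups again: 14m**2 + 156ms + 13m - 144s**2 + 156s = 14m(m + 12s) + (-12s + 13)(m + 12s); both groups contain (m + 12s), giving (14m - 12s + 13)(m + 12s).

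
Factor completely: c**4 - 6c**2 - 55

(c**2 + 5)(c**2 - 11)

Substitute u = c**2 to get a quadratic in u, then factor.
c**2 - 11 is irreducible over ℤ (11 is not a perfect square).
c**2 + 5 is irreducible over ℤ (always positive, so no real roots).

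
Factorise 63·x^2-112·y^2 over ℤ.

7·(3·x+4·y)·(3·x-4·y)

Every term has a factor of 7. Then 9·x^2-16·y^2 = (3·x)² − (4·y)².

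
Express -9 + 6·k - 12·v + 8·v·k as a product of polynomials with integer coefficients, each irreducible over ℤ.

(2·k - 3)·(4·v + 3)

Group as (8·v·k - 12·v) + (6·k - 9) = 4·v·(2·k - 3) + 3·(2·k - 3).
Both groups share the factor (2·k - 3).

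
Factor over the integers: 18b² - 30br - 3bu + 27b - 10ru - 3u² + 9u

Group: 6b(3b + u) + (-10r - 3u + 9)(3b + u); both groups contain (3b + u).

(3b + u)(6b - 10r - 3u + 9)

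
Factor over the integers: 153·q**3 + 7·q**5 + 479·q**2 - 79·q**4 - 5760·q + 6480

(7·q - 9)·(q + 4)·(q - 9)·(q**2 - 5·q + 20)

Trying the rational-root candidates, q = 9/7 is a root, giving the factor (7·q - 9) and quotient q**4 - 10·q**3 + 9·q**2 + 80·q - 720.
Continuing, q = -4 is a root, so (q + 4) is a factor; dividing leaves q**3 - 14·q**2 + 65·q - 180.
Next, q = 9 is a root, so (q - 9) is a factor; dividing leaves q**2 - 5·q + 20.
The quadratic q**2 - 5·q + 20 has discriminant -55 < 0 and is irreducible over ℤ.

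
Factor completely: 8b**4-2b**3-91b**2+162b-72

(2b-3)(4b-3)(b+4)(b-2)

Testing divisors of the constant over divisors of the leading coefficient, b = 2 is a root, so (b-2) divides it; the quotient is 8b**3+14b**2-63b+36.
Then b = 3/4 is a root, so (4b-3) divides it; the quotient is 2b**2+5b-12.
The remaining quadratic factors as (2b-3)(b+4).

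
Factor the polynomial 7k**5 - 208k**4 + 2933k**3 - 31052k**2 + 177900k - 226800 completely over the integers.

(7k - 12)(k - 10)(k - 14)(k**2 - 4k + 135)

Among the possible rational roots, k = 10 is a root, so (k - 10) is a factor; dividing leaves 7k**4 - 138k**3 + 1553k**2 - 15522k + 22680.
Then k = 14 is a root, giving the factor (k - 14) and quotient 7k**3 - 40k**2 + 993k - 1620.
Then k = 12/7 is a root, so (7k - 12) divides it; the quotient is k**2 - 4k + 135.
The quadratic k**2 - 4k + 135 has discriminant -524 < 0 and is irreducible over ℤ.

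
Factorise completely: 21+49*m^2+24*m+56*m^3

Group as (56*m^3+24*m) + (49*m^2+21) = 8*m*(7*m^2+3) + 7*(7*m^2+3).
Both groups share the factor (7*m^2+3).

(8*m+7)*(7*m^2+3)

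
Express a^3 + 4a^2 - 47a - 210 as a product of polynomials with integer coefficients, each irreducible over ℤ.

Among the possible rational roots, a = -5 is a root, so (a + 5) is a factor; dividing leaves a^2 - a - 42.
The remaining quadratic factors as (a - 7)(a + 6).

(a + 5)(a + 6)(a - 7)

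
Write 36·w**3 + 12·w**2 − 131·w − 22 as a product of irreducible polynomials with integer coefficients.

(6·w + 1)·(6·w − 11)·(w + 2)

Testing divisors of the constant over divisors of the leading coefficient, w = −2 is a root, giving the factor (w + 2) and quotient 36·w**2 − 60·w − 11.
The remaining quadratic factors as (6·w + 1)(6·w − 11).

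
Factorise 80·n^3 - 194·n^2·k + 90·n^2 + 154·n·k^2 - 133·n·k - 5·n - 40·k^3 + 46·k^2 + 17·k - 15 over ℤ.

(2·n - 2·k + 1)·(5·n - 4·k + 5)·(8·n - 5·k - 3)

Group: 5·n·(16·n^2 - 26·n·k + 2·n + 10·k^2 + k - 3) + (-4·k + 5)·(16·n^2 - 26·n·k + 2·n + 10·k^2 + k - 3); both groups contain (16·n^2 - 26·n·k + 2·n + 10·k^2 + k - 3), so (5·n - 4·k + 5) is a factor with cofactor 16·n^2 - 26·n·k + 2·n + 10·k^2 + k - 3.
The cofactor groups again: 16·n^2 - 26·n·k + 2·n + 10·k^2 + k - 3 = 2·n·(8·n - 5·k - 3) + (-2·k + 1)·(8·n - 5·k - 3); both groups contain (8·n - 5·k - 3), giving (2·n - 2·k + 1)·(8·n - 5·k - 3).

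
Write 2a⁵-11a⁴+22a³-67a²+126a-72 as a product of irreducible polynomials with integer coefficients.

(2a-3)(a-1)(a-4)(a²+a+6)

Testing divisors of the constant over divisors of the leading coefficient, a = 3/2 is a root, giving the factor (2a-3) and quotient a⁴-4a³+5a²-26a+24.
Continuing, a = 1 is a root, so (a-1) is a factor; dividing leaves a³-3a²+2a-24.
Continuing, a = 4 is a root, so (a-4) is a factor; dividing leaves a²+a+6.
The quadratic a²+a+6 has discriminant -23 < 0 and is irreducible over ℤ.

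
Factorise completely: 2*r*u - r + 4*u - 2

Group as (2*r*u - r) + (4*u - 2) = r*(2*u - 1) + 2*(2*u - 1).
Both groups share the factor (2*u - 1).

(2*u - 1)*(r + 2)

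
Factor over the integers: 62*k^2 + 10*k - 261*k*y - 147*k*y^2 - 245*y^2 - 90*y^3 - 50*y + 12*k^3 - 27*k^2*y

(12*k + 9*y + 2)*(k + 2*y + 5)*(k - 5*y)

Group: k*(12*k^2 + 33*k*y + 62*k + 18*y^2 + 49*y + 10) - 5*y*(12*k^2 + 33*k*y + 62*k + 18*y^2 + 49*y + 10); both groups contain (12*k^2 + 33*k*y + 62*k + 18*y^2 + 49*y + 10), so (k - 5*y) is a factor with cofactor 12*k^2 + 33*k*y + 62*k + 18*y^2 + 49*y + 10.
The cofactor groups again: 12*k^2 + 33*k*y + 62*k + 18*y^2 + 49*y + 10 = k*(12*k + 9*y + 2) + (2*y + 5)*(12*k + 9*y + 2); both groups contain (12*k + 9*y + 2), giving (k + 2*y + 5)*(12*k + 9*y + 2).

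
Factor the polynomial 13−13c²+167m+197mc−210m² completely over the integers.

Group: −14m(15m−13c−13) + (c−1)(15m−13c−13); both groups contain (15m−13c−13).

−(15m−13c−13)(14m−c+1)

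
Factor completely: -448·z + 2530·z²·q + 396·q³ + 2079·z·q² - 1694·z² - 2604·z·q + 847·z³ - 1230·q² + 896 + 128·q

(11·z + 11·q + 8)·(7·z + 12·q - 14)·(11·z + 3·q - 8)

Group: 7·z·(121·z² + 154·z·q + 33·q² - 64·q - 64) + (12·q - 14)·(121·z² + 154·z·q + 33·q² - 64·q - 64); both groups contain (121·z² + 154·z·q + 33·q² - 64·q - 64), so (7·z + 12·q - 14) is a factor with cofactor 121·z² + 154·z·q + 33·q² - 64·q - 64.
The cofactor groups again: 121·z² + 154·z·q + 33·q² - 64·q - 64 = 11·z·(11·z + 3·q - 8) + (11·q + 8)·(11·z + 3·q - 8); both groups contain (11·z + 3·q - 8), giving (11·z + 11·q + 8)·(11·z + 3·q - 8).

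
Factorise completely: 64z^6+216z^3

Pull out the common factor 8z^3, leaving 8z^3+27.
Recognize a sum of cubes with the parts 2z and 3.

8z^3(2z+3)(4z^2-6z+9)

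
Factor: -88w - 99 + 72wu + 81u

(8w + 9)(9u - 11)

Group as (72wu - 88w) + (81u - 99) = 8w(9u - 11) + 9(9u - 11).
Both groups share the factor (9u - 11).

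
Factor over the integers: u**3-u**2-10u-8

(u+1)(u+2)(u-4)

Among the possible rational roots, u = 4 is a root, so (u-4) is a factor; dividing leaves u**2+3u+2.
The remaining quadratic factors as (u+1)(u+2).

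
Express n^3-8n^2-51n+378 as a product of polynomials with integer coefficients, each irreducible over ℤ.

Testing divisors of the constant over divisors of the leading coefficient, n = 6 is a root, so (n-6) is a factor; dividing leaves n^2-2n-63.
The remaining quadratic factors as (n+7)(n-9).

(n+7)(n-6)(n-9)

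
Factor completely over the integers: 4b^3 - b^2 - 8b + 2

Group as (4b^3 - 8b) + (-b^2 + 2) = 4b(b^2 - 2) - (b^2 - 2).
Both groups share the factor (b^2 - 2).

(4b - 1)(b^2 - 2)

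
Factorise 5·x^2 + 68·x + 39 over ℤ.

Need a pair with product 5·39 = 195 and sum 68: that's 65 and 3.
Split the middle term: 5·x^2 + 65·x + 3·x + 39 = 5·x·(x + 13) + 3·(x + 13).

(5·x + 3)·(x + 13)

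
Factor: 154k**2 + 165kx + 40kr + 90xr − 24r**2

Group: 14k(11k + 6r) + (15x − 4r)(11k + 6r); both groups contain (11k + 6r).

(11k + 6r)(14k + 15x − 4r)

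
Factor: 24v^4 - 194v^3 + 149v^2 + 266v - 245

Testing divisors of the constant over divisors of the leading coefficient, v = -7/6 is a root, so (6v + 7) divides it; the quotient is 4v^3 - 37v^2 + 68v - 35.
Next, v = 5/4 is a root, so (4v - 5) divides it; the quotient is v^2 - 8v + 7.
The remaining quadratic factors as (v - 1)(v - 7).

(4v - 5)(6v + 7)(v - 1)(v - 7)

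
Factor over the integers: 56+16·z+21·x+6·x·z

Group as (6·x·z+21·x) + (16·z+56) = 3·x·(2·z+7) + 8·(2·z+7).
Both groups share the factor (2·z+7).

(2·z+7)·(3·x+8)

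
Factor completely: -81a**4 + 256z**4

(4z)⁴ − (3a)⁴ = ((4z)² − (3a)²)((4z)² + (3a)²); the first factor splits again, the second (16z**2 + 9a**2) is irreducible.

(4z - 3a)(4z + 3a)(16z**2 + 9a**2)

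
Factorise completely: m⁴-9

Substitute u = m² to get a quadratic in u, then factor.
m²-3 is irreducible over ℤ (3 is not a perfect square).
m²+3 is irreducible over ℤ (always positive, so no real roots).

(m²+3)·(m²-3)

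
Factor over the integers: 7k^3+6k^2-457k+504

By the rational root theorem, k = -9 is a root, giving the factor (k+9) and quotient 7k^2-57k+56.
The remaining quadratic factors as (7k-8)(k-7).

(7k-8)(k+9)(k-7)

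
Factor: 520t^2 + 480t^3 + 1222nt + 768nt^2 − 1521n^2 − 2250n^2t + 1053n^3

Group: 9n(117n^2 − 94nt − 40t^2) + (−12t − 13)(117n^2 − 94nt − 40t^2); both groups contain (117n^2 − 94nt − 40t^2), so (9n − 12t − 13) is a factor with cofactor 117n^2 − 94nt − 40t^2.
The cofactor groups again: 117n^2 − 94nt − 40t^2 = 9n(13n + 4t) − 10t(13n + 4t); both groups contain (13n + 4t), giving (9n − 10t)(13n + 4t).

(13n + 4t)(9n − 10t)(9n − 12t − 13)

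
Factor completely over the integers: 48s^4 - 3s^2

Every term has a factor of 3s^2. Then 16s^2 - 1 = (4s)² − (1)².

3s^2(4s + 1)(4s - 1)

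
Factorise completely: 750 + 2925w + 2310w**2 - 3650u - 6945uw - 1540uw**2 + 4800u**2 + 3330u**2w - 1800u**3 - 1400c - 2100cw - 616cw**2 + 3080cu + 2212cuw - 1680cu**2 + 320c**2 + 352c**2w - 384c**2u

Group: 4c(-96cu + 88cw + 80c - 180u**2 + 333uw + 210u - 154w**2 - 195w - 50) + (10u - 15)(-96cu + 88cw + 80c - 180u**2 + 333uw + 210u - 154w**2 - 195w - 50); both groups contain (-96cu + 88cw + 80c - 180u**2 + 333uw + 210u - 154w**2 - 195w - 50), so (4c + 10u - 15) is a factor with cofactor -96cu + 88cw + 80c - 180u**2 + 333uw + 210u - 154w**2 - 195w - 50.
The cofactor groups again: -96cu + 88cw + 80c - 180u**2 + 333uw + 210u - 154w**2 - 195w - 50 = -8c(12u - 11w - 10) + (-15u + 14w + 5)(12u - 11w - 10); both groups contain (12u - 11w - 10), giving -(8c + 15u - 14w - 5)(12u - 11w - 10).

-(12u - 11w - 10)(4c + 10u - 15)(8c + 15u - 14w - 5)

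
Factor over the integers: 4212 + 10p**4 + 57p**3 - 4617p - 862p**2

By the rational root theorem, p = -9 is a root, giving the factor (p + 9) and quotient 10p**3 - 33p**2 - 565p + 468.
Next, p = -13/2 is a root, giving the factor (2p + 13) and quotient 5p**2 - 49p + 36.
The remaining quadratic factors as (p - 9)(5p - 4).

(2p + 13)(5p - 4)(p + 9)(p - 9)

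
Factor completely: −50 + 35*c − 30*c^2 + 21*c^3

Group as (21*c^3 + 35*c) + (−30*c^2 − 50) = 7*c*(3*c^2 + 5) − 10*(3*c^2 + 5).
Both groups share the factor (3*c^2 + 5).

(7*c − 10)*(3*c^2 + 5)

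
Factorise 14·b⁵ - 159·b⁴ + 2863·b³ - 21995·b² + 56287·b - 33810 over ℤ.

(2·b - 7)·(7·b - 6)·(b - 5)·(b² - 2·b + 161)

Testing divisors of the constant over divisors of the leading coefficient, b = 5 is a root, giving the factor (b - 5) and quotient 14·b⁴ - 89·b³ + 2418·b² - 9905·b + 6762.
Next, b = 6/7 is a root, giving the factor (7·b - 6) and quotient 2·b³ - 11·b² + 336·b - 1127.
Then b = 7/2 is a root, so (2·b - 7) is a factor; dividing leaves b² - 2·b + 161.
The quadratic b² - 2·b + 161 has discriminant -640 < 0 and is irreducible over ℤ.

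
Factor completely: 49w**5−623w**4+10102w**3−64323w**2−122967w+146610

Among the possible rational roots, w = 9 is a root, so (w−9) is a factor; dividing leaves 49w**4−182w**3+8464w**2+11853w−16290.
Continuing, w = −15/7 is a root, so (7w+15) divides it; the quotient is 7w**3−41w**2+1297w−1086.
Continuing, w = 6/7 is a root, so (7w−6) divides it; the quotient is w**2−5w+181.
The quadratic w**2−5w+181 has discriminant −699 < 0 and is irreducible over ℤ.

(7w+15)(7w−6)(w−9)(w**2−5w+181)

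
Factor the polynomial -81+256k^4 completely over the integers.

(4k+3)(4k-3)(16k^2+9)

(4k)⁴ − (3)⁴ = ((4k)² − (3)²)((4k)² + (3)²); the first factor splits again, the second (16k^2+9) is irreducible.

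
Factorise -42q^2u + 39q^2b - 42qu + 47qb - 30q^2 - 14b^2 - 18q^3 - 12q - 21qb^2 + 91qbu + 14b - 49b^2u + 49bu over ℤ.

Group: 6q(-3q^2 + 3qb - 7qu - 5q + 7bu + 2b - 7u - 2) - 7b(-3q^2 + 3qb - 7qu - 5q + 7bu + 2b - 7u - 2); both groups contain (-3q^2 + 3qb - 7qu - 5q + 7bu + 2b - 7u - 2), so (6q - 7b) is a factor with cofactor -3q^2 + 3qb - 7qu - 5q + 7bu + 2b - 7u - 2.
The cofactor groups again: -3q^2 + 3qb - 7qu - 5q + 7bu + 2b - 7u - 2 = -q(3q + 7u + 2) + (b - 1)(3q + 7u + 2); both groups contain (3q + 7u + 2), giving -(q - b + 1)(3q + 7u + 2).

-(6q - 7b)(q - b + 1)(3q + 7u + 2)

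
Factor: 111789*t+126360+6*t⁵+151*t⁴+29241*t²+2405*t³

(6*t+13)*(t+15)*(t+3)*(t²+5*t+216)

Among the possible rational roots, t = −15 is a root, so (t+15) divides it; the quotient is 6*t⁴+61*t³+1490*t²+6891*t+8424.
Next, t = −3 is a root, so (t+3) divides it; the quotient is 6*t³+43*t²+1361*t+2808.
Continuing, t = −13/6 is a root, giving the factor (6*t+13) and quotient t²+5*t+216.
The quadratic t²+5*t+216 has discriminant −839 < 0 and is irreducible over ℤ.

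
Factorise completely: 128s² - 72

8(4s + 3)(4s - 3)

Pull out the common factor 8; 16s² - 9 is a difference of squares.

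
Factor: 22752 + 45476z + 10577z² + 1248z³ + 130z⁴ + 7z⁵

(7z + 4)(z + 8)(z + 9)(z² + z + 79)

Testing divisors of the constant over divisors of the leading coefficient, z = -8 is a root, so (z + 8) divides it; the quotient is 7z⁴ + 74z³ + 656z² + 5329z + 2844.
Next, z = -9 is a root, so (z + 9) is a factor; dividing leaves 7z³ + 11z² + 557z + 316.
Continuing, z = -4/7 is a root, so (7z + 4) divides it; the quotient is z² + z + 79.
The quadratic z² + z + 79 has discriminant -315 < 0 and is irreducible over ℤ.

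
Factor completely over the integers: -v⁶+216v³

-v³(v-6)(v²+6v+36)

Pull out the common factor v³, leaving -v³+216.
Recognize a difference of cubes with the parts 6 and v.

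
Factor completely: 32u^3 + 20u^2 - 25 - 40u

(8u + 5)(4u^2 - 5)

Group as (32u^3 - 40u) + (20u^2 - 25) = 8u(4u^2 - 5) + 5(4u^2 - 5).
Both groups share the factor (4u^2 - 5).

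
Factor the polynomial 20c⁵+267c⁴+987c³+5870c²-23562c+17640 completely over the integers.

(4c-5)(5c-7)(c+12)(c²+4c+42)

By the rational root theorem, c = 5/4 is a root, so (4c-5) is a factor; dividing leaves 5c⁴+73c³+338c²+1890c-3528.
Continuing, c = 7/5 is a root, so (5c-7) divides it; the quotient is c³+16c²+90c+504.
Next, c = -12 is a root, so (c+12) is a factor; dividing leaves c²+4c+42.
The quadratic c²+4c+42 has discriminant -152 < 0 and is irreducible over ℤ.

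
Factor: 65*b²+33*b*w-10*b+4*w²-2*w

Group: 13*b*(5*b+w) + (4*w-2)*(5*b+w); both groups contain (5*b+w).

(13*b+4*w-2)*(5*b+w)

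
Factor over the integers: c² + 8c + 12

(c + 2)(c + 6)

Two integers with product 12 and sum 8 are 6 and 2.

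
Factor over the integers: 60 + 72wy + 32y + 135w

Group as (72wy + 135w) + (32y + 60) = 9w(8y + 15) + 4(8y + 15).
Both groups share the factor (8y + 15).

(8y + 15)(9w + 4)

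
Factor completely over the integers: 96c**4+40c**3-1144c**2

8c**2(3c+11)(4c-13)

Pull out the common factor 8c**2, then factor the remaining trinomial.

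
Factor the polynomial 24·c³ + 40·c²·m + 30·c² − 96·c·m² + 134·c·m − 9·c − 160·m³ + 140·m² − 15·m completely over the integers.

Group: 3·c·(8·c² + 10·c − 32·m² + 28·m − 3) + 5·m·(8·c² + 10·c − 32·m² + 28·m − 3); both groups contain (8·c² + 10·c − 32·m² + 28·m − 3), so (3·c + 5·m) is a factor with cofactor 8·c² + 10·c − 32·m² + 28·m − 3.
The cofactor groups again: 8·c² + 10·c − 32·m² + 28·m − 3 = 2·c·(4·c + 8·m − 1) + (−4·m + 3)·(4·c + 8·m − 1); both groups contain (4·c + 8·m − 1), giving (2·c − 4·m + 3)·(4·c + 8·m − 1).

(2·c − 4·m + 3)·(3·c + 5·m)·(4·c + 8·m − 1)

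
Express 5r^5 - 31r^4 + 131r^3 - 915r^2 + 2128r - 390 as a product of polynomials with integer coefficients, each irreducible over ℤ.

(5r - 1)(r - 3)(r - 5)(r^2 + 2r + 26)

Testing divisors of the constant over divisors of the leading coefficient, r = 1/5 is a root, giving the factor (5r - 1) and quotient r^4 - 6r^3 + 25r^2 - 178r + 390.
Next, r = 3 is a root, so (r - 3) is a factor; dividing leaves r^3 - 3r^2 + 16r - 130.
Then r = 5 is a root, so (r - 5) divides it; the quotient is r^2 + 2r + 26.
The quadratic r^2 + 2r + 26 has discriminant -100 < 0 and is irreducible over ℤ.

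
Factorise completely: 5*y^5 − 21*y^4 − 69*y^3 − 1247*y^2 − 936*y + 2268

(5*y + 9)*(y − 1)*(y − 9)*(y^2 + 4*y + 28)

Among the possible rational roots, y = 9 is a root, so (y − 9) divides it; the quotient is 5*y^4 + 24*y^3 + 147*y^2 + 76*y − 252.
Continuing, y = 1 is a root, so (y − 1) is a factor; dividing leaves 5*y^3 + 29*y^2 + 176*y + 252.
Continuing, y = −9/5 is a root, giving the factor (5*y + 9) and quotient y^2 + 4*y + 28.
The quadratic y^2 + 4*y + 28 has discriminant −96 < 0 and is irreducible over ℤ.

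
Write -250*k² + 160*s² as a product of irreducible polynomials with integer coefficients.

10*(4*s - 5*k)*(4*s + 5*k)

Pull out the common factor 10; 16*s² - 25*k² is a difference of squares.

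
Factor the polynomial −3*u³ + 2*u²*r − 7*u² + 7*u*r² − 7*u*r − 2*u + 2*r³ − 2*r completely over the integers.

Group: 3*u*(−u² + u*r − 2*u + 2*r² − 2*r) + (r + 1)*(−u² + u*r − 2*u + 2*r² − 2*r); both groups contain (−u² + u*r − 2*u + 2*r² − 2*r), so (3*u + r + 1) is a factor with cofactor −u² + u*r − 2*u + 2*r² − 2*r.
The cofactor groups again: −u² + u*r − 2*u + 2*r² − 2*r = −u*(u + r) + (2*r − 2)*(u + r); both groups contain (u + r), giving −(u − 2*r + 2)*(u + r).

−(u − 2*r + 2)*(3*u + r + 1)*(u + r)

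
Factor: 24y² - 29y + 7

(3y - 1)(8y - 7)

Need a pair with product 24·7 = 168 and sum -29: that's -8 and -21.
Split the middle term: 24y² - 8y - 21y + 7 = 8y(3y - 1) - 7(3y - 1).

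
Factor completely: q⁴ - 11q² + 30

Substitute u = q² to get a quadratic in u, then factor.
q² - 5 is irreducible over ℤ (5 is not a perfect square).
q² - 6 is irreducible over ℤ (6 is not a perfect square).

(q² - 5)(q² - 6)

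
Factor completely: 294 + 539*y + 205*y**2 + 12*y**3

(3*y + 7)*(4*y + 3)*(y + 14)

By the rational root theorem, y = -7/3 is a root, so (3*y + 7) is a factor; dividing leaves 4*y**2 + 59*y + 42.
The remaining quadratic factors as (4*y + 3)(y + 14).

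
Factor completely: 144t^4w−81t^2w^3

Every term has a factor of 9t^2w. Then 16t^2−9w^2 = (4t)² − (3w)².

9t^2w(4t+3w)(4t−3w)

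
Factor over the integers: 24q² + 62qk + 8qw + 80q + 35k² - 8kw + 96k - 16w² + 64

(6q + 5k - 4w + 8)(4q + 7k + 4w + 8)

Group: 4q(6q + 5k - 4w + 8) + (7k + 4w + 8)(6q + 5k - 4w + 8); both groups contain (6q + 5k - 4w + 8).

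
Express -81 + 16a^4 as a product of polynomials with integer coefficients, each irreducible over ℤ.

Difference of squares twice: with A = 2a and B = 3, A⁴ − B⁴ = (A² − B²)(A² + B²), and A² − B² factors again.

(2a + 3)(2a - 3)(4a^2 + 9)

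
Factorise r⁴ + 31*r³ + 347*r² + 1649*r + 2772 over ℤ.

By the rational root theorem, r = -7 is a root, giving the factor (r + 7) and quotient r³ + 24*r² + 179*r + 396.
Then r = -4 is a root, so (r + 4) is a factor; dividing leaves r² + 20*r + 99.
The remaining quadratic factors as (r + 9)(r + 11).

(r + 11)*(r + 4)*(r + 7)*(r + 9)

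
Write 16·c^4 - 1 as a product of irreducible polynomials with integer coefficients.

Difference of squares twice: with A = 2·c and B = 1, A⁴ − B⁴ = (A² − B²)(A² + B²), and A² − B² factors again.

(2·c + 1)·(2·c - 1)·(4·c^2 + 1)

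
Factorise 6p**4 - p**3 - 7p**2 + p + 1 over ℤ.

(2p - 1)(3p + 1)(p + 1)(p - 1)

Among the possible rational roots, p = 1/2 is a root, so (2p - 1) is a factor; dividing leaves 3p**3 + p**2 - 3p - 1.
Next, p = 1 is a root, so (p - 1) is a factor; dividing leaves 3p**2 + 4p + 1.
The remaining quadratic factors as (p + 1)(3p + 1).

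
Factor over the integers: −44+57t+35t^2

Need a pair with product 35·(−44) = −1540 and sum 57: that's −20 and 77.
Split the middle term: 35t^2−20t + 77t−44 = 5t(7t−4) + 11(7t−4).

(5t+11)(7t−4)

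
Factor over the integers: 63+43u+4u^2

(4u+7)(u+9)

Need a pair with product 4·63 = 252 and sum 43: that's 36 and 7.
Split the middle term: 4u^2+36u + 7u+63 = 4u(u+9) + 7(u+9).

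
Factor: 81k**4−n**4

(3k+n)(3k−n)(9k**2+n**2)

(3k)⁴ − (n)⁴ = ((3k)² − (n)²)((3k)² + (n)²); the first factor splits again, the second (9k**2+n**2) is irreducible.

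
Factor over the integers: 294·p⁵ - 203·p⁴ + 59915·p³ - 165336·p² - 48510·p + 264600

(6·p + 7)·(7·p - 12)·(7·p - 15)·(p² + 2·p + 210)

Trying the rational-root candidates, p = -7/6 is a root, so (6·p + 7) divides it; the quotient is 49·p⁴ - 91·p³ + 10092·p² - 39330·p + 37800.
Next, p = 15/7 is a root, so (7·p - 15) divides it; the quotient is 7·p³ + 2·p² + 1446·p - 2520.
Then p = 12/7 is a root, giving the factor (7·p - 12) and quotient p² + 2·p + 210.
The quadratic p² + 2·p + 210 has discriminant -836 < 0 and is irreducible over ℤ.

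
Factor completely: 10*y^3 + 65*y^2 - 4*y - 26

(2*y + 13)*(5*y^2 - 2)

Group as (10*y^3 - 4*y) + (65*y^2 - 26) = 2*y*(5*y^2 - 2) + 13*(5*y^2 - 2).
Both groups share the factor (5*y^2 - 2).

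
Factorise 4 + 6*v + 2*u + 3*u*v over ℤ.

Group as (3*u*v + 2*u) + (6*v + 4) = u*(3*v + 2) + 2*(3*v + 2).
Both groups share the factor (3*v + 2).

(3*v + 2)*(u + 2)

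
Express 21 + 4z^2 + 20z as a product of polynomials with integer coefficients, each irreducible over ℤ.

(2z + 3)(2z + 7)

Need a pair with product 4·21 = 84 and sum 20: that's 6 and 14.
Split the middle term: 4z^2 + 6z + 14z + 21 = 2z(2z + 3) + 7(2z + 3).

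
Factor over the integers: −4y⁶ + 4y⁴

Pull out the common factor 4y⁴, leaving −y² + 1.
Recognize a difference of squares with the parts 1 and y.

−4y⁴(y + 1)(y − 1)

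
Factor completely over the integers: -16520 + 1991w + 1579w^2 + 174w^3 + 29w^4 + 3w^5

(3w - 7)(w + 5)(w + 8)(w^2 - w + 59)

Among the possible rational roots, w = -8 is a root, so (w + 8) divides it; the quotient is 3w^4 + 5w^3 + 134w^2 + 507w - 2065.
Then w = 7/3 is a root, so (3w - 7) is a factor; dividing leaves w^3 + 4w^2 + 54w + 295.
Then w = -5 is a root, so (w + 5) divides it; the quotient is w^2 - w + 59.
The quadratic w^2 - w + 59 has discriminant -235 < 0 and is irreducible over ℤ.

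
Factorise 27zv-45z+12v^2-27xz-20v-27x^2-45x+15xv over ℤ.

-(3x-3v+5)(9x+9z+4v)

Group: -9x(3x-3v+5) + (-9z-4v)(3x-3v+5); both groups contain (3x-3v+5).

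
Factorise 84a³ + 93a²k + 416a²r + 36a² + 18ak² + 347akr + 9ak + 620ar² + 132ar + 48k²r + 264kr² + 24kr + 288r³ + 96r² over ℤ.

Group: 3a(28a² + 31ak + 64ar + 12a + 6k² + 33kr + 3k + 36r² + 12r) + 8r(28a² + 31ak + 64ar + 12a + 6k² + 33kr + 3k + 36r² + 12r); both groups contain (28a² + 31ak + 64ar + 12a + 6k² + 33kr + 3k + 36r² + 12r), so (3a + 8r) is a factor with cofactor 28a² + 31ak + 64ar + 12a + 6k² + 33kr + 3k + 36r² + 12r.
The cofactor groups again: 28a² + 31ak + 64ar + 12a + 6k² + 33kr + 3k + 36r² + 12r = 7a(4a + k + 4r) + (6k + 9r + 3)(4a + k + 4r); both groups contain (4a + k + 4r), giving (7a + 6k + 9r + 3)(4a + k + 4r).

(3a + 8r)(4a + k + 4r)(7a + 6k + 9r + 3)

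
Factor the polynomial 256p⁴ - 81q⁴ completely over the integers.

Difference of squares twice: with A = 4p and B = 3q, A⁴ − B⁴ = (A² − B²)(A² + B²), and A² − B² factors again.

(4p + 3q)(4p - 3q)(16p² + 9q²)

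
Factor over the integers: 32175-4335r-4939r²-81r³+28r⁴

Testing divisors of the constant over divisors of the leading coefficient, r = 15 is a root, so (r-15) is a factor; dividing leaves 28r³+339r²+146r-2145.
Then r = -11 is a root, so (r+11) divides it; the quotient is 28r²+31r-195.
The remaining quadratic factors as (7r-15)(4r+13).

(4r+13)(7r-15)(r+11)(r-15)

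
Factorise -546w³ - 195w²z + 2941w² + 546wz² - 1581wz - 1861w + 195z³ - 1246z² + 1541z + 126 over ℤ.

Group: 13w(-42w² - 57wz + 223w - 15z² + 97z - 126) + (-13z - 1)(-42w² - 57wz + 223w - 15z² + 97z - 126); both groups contain (-42w² - 57wz + 223w - 15z² + 97z - 126), so (13w - 13z - 1) is a factor with cofactor -42w² - 57wz + 223w - 15z² + 97z - 126.
The cofactor groups again: -42w² - 57wz + 223w - 15z² + 97z - 126 = -3w(14w + 5z - 9) + (-3z + 14)(14w + 5z - 9); both groups contain (14w + 5z - 9), giving -(3w + 3z - 14)(14w + 5z - 9).

-(13w - 13z - 1)(14w + 5z - 9)(3w + 3z - 14)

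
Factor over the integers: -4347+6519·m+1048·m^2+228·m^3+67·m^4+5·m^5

(5·m-3)·(m+7)·(m+9)·(m^2-2·m+23)

Trying the rational-root candidates, m = -9 is a root, giving the factor (m+9) and quotient 5·m^4+22·m^3+30·m^2+778·m-483.
Continuing, m = 3/5 is a root, so (5·m-3) is a factor; dividing leaves m^3+5·m^2+9·m+161.
Next, m = -7 is a root, so (m+7) divides it; the quotient is m^2-2·m+23.
The quadratic m^2-2·m+23 has discriminant -88 < 0 and is irreducible over ℤ.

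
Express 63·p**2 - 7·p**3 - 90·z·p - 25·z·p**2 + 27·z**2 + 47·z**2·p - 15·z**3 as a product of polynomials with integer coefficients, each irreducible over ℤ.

Group: 3·z·(-5·z**2 + 4·z·p + 9·z + p**2 - 9·p) - 7·p·(-5·z**2 + 4·z·p + 9·z + p**2 - 9·p); both groups contain (-5·z**2 + 4·z·p + 9·z + p**2 - 9·p), so (3·z - 7·p) is a factor with cofactor -5·z**2 + 4·z·p + 9·z + p**2 - 9·p.
The cofactor groups again: -5·z**2 + 4·z·p + 9·z + p**2 - 9·p = -5·z·(z - p) + (-p + 9)·(z - p); both groups contain (z - p), giving -(5·z + p - 9)·(z - p).

-(3·z - 7·p)·(z - p)·(5·z + p - 9)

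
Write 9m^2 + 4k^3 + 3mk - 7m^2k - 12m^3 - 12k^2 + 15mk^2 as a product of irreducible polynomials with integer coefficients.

Group: m(-12m^2 - 19mk + 9m - 4k^2 + 12k) - k(-12m^2 - 19mk + 9m - 4k^2 + 12k); both groups contain (-12m^2 - 19mk + 9m - 4k^2 + 12k), so (m - k) is a factor with cofactor -12m^2 - 19mk + 9m - 4k^2 + 12k.
The cofactor groups again: -12m^2 - 19mk + 9m - 4k^2 + 12k = -3m(4m + k - 3) - 4k(4m + k - 3); both groups contain (4m + k - 3), giving -(3m + 4k)(4m + k - 3).

-(m - k)(3m + 4k)(4m + k - 3)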